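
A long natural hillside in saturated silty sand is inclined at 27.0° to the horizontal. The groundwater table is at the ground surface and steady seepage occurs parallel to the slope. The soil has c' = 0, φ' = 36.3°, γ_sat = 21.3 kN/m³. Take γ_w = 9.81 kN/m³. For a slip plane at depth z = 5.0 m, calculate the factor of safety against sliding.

With seepage parallel to the slope and the water table at the surface, the effective normal stress on the slip plane uses the buoyant unit weight γ' = γ_sat − γ_w while the driving shear stress uses γ_sat:
FS = [c' + γ' z cos²β tanφ'] / [γ_sat z sinβ cosβ]
(For c' = 0 this reduces to FS = (γ'/γ_sat)·tanφ'/tanβ.)
γ' = 21.3 − 9.81 = 11.49 kN/m³
Numerator = 0.0 + 11.49·5.0·cos²27.0°·tan36.3° = 0.0 + 11.49·5.0·0.7939·0.7346 = 33.503 kPa
Denominator = 21.3·5.0·sin27.0°·cos27.0° = 21.3·5.0·0.4540·0.8910 = 43.080 kPa
FS = 33.503 / 43.080 = 0.778

FS = 0.78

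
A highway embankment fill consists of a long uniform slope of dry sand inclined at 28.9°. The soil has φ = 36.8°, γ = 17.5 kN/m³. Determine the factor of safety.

For a dry cohesionless infinite slope the factor of safety is FS = tanφ / tanβ.
FS = tan36.8° / tan28.9° = 0.7481 / 0.5520 = 1.355

FS = 1.36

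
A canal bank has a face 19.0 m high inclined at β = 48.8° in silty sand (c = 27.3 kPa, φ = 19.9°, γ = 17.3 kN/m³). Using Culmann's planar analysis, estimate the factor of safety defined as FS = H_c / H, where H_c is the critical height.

FS = 1.89

H_c = (4c/γ) · sinβ cosφ / [1 − cos(β − φ)]
    = (4·27.3/17.3) · sin48.8°·cos19.9° / [1 − cos28.9°]
    = 6.312 · 0.7075 / 0.1245 = 35.86 m
FS = H_c / H = 35.86 / 19.0 = 1.887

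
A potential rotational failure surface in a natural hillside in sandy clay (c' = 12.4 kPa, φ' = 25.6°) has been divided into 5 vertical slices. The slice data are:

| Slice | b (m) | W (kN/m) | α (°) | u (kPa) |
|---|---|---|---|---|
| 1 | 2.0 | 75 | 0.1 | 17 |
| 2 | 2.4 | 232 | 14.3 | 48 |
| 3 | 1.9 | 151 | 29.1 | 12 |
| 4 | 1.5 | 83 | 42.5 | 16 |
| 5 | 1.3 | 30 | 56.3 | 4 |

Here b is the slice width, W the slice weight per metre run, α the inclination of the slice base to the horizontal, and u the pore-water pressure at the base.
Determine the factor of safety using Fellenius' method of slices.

FS = 1.30

Ordinary method of slices: FS = Σ[c'·Δl_i + (W_i cosα_i − u_i·Δl_i)·tanφ'] / Σ W_i sinα_i, with Δl_i = b_i / cosα_i.
Slice 1: Δl = 2.0/cos0.1° = 2.000 m; N'_1 = 75·cos0.1° − 17·2.000 = 41.0; c'Δl = 24.80; W sinα = 0.1
Slice 2: Δl = 2.4/cos14.3° = 2.477 m; N'_2 = 232·cos14.3° − 48·2.477 = 105.9; c'Δl = 30.71; W sinα = 57.3
Slice 3: Δl = 1.9/cos29.1° = 2.174 m; N'_3 = 151·cos29.1° − 12·2.174 = 105.8; c'Δl = 26.96; W sinα = 73.4
Slice 4: Δl = 1.5/cos42.5° = 2.035 m; N'_4 = 83·cos42.5° − 16·2.035 = 28.6; c'Δl = 25.23; W sinα = 56.1
Slice 5: Δl = 1.3/cos56.3° = 2.343 m; N'_5 = 30·cos56.3° − 4·2.343 = 7.3; c'Δl = 29.05; W sinα = 25.0
Σc'Δl = 136.8 kN/m; ΣN' = 288.7 kN/m; ΣW sinα = 211.9 kN/m
Resisting = 136.8 + 288.7·tan25.6° = 136.8 + 138.3 = 275.1 kN/m
FS = 275.1 / 211.9 = 1.298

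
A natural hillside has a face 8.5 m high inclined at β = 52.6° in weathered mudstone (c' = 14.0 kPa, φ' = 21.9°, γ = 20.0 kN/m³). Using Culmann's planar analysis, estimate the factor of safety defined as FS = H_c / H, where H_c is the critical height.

FS = 1.73

H_c = (4c'/γ) · sinβ cosφ' / [1 − cos(β − φ')]
    = (4·14.0/20.0) · sin52.6°·cos21.9° / [1 − cos30.7°]
    = 2.800 · 0.7371 / 0.1401 = 14.73 m
FS = H_c / H = 14.73 / 8.5 = 1.732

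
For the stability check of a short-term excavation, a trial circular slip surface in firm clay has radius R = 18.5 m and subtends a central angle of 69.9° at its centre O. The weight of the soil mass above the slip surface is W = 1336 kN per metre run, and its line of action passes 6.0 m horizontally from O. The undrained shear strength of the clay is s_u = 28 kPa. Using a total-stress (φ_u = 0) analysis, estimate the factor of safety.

FS = 1.46

Taking moments about the centre O, the resisting moment is provided by the undrained shear strength acting along the arc:
Arc length L_a = R·θ = 18.5·(69.9°·π/180) = 18.5·1.2200 = 22.57 m
M_R = s_u·L_a·R = 28·22.57·18.5 = 11691.1 kN·m/m
M_D = W·d = 1336·6.0 = 8016.0 kN·m/m
FS = M_R / M_D = 11691.1 / 8016.0 = 1.458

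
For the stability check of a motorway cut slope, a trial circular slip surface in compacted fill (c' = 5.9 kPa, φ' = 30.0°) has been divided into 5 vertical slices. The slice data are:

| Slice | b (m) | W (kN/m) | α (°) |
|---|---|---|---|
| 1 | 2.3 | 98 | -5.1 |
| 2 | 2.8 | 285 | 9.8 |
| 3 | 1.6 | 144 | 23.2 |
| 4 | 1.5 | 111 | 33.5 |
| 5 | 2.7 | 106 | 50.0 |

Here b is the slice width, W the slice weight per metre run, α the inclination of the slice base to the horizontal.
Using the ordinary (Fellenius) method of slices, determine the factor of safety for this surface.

Ordinary method of slices: FS = Σ[c'·Δl_i + (W_i cosα_i)·tanφ'] / Σ W_i sinα_i, with Δl_i = b_i / cosα_i.
Slice 1: Δl = 2.3/cos(-5.1°) = 2.309 m; N'_1 = 98·cos(-5.1°) = 97.6; c'Δl = 13.62; W sinα = -8.7
Slice 2: Δl = 2.8/cos9.8° = 2.841 m; N'_2 = 285·cos9.8° = 280.8; c'Δl = 16.76; W sinα = 48.5
Slice 3: Δl = 1.6/cos23.2° = 1.741 m; N'_3 = 144·cos23.2° = 132.4; c'Δl = 10.27; W sinα = 56.7
Slice 4: Δl = 1.5/cos33.5° = 1.799 m; N'_4 = 111·cos33.5° = 92.6; c'Δl = 10.61; W sinα = 61.3
Slice 5: Δl = 2.7/cos50.0° = 4.200 m; N'_5 = 106·cos50.0° = 68.1; c'Δl = 24.78; W sinα = 81.2
Σc'Δl = 76.1 kN/m; ΣN' = 671.5 kN/m; ΣW sinα = 239.0 kN/m
Resisting = 76.1 + 671.5·tan30.0° = 76.1 + 387.7 = 463.7 kN/m
FS = 463.7 / 239.0 = 1.940

FS = 1.94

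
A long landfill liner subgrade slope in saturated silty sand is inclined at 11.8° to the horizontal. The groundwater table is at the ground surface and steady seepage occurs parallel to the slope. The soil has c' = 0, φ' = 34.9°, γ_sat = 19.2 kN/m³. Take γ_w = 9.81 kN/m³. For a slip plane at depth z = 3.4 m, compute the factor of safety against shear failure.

FS = 1.63

With seepage parallel to the slope and the water table at the surface, the effective normal stress on the slip plane uses the buoyant unit weight γ' = γ_sat − γ_w while the driving shear stress uses γ_sat:
FS = [c' + γ' z cos²β tanφ'] / [γ_sat z sinβ cosβ]
(For c' = 0 this reduces to FS = (γ'/γ_sat)·tanφ'/tanβ.)
γ' = 19.2 − 9.81 = 9.39 kN/m³
Numerator = 0.0 + 9.39·3.4·cos²11.8°·tan34.9° = 0.0 + 9.39·3.4·0.9582·0.6976 = 21.341 kPa
Denominator = 19.2·3.4·sin11.8°·cos11.8° = 19.2·3.4·0.2045·0.9789 = 13.067 kPa
FS = 21.341 / 13.067 = 1.633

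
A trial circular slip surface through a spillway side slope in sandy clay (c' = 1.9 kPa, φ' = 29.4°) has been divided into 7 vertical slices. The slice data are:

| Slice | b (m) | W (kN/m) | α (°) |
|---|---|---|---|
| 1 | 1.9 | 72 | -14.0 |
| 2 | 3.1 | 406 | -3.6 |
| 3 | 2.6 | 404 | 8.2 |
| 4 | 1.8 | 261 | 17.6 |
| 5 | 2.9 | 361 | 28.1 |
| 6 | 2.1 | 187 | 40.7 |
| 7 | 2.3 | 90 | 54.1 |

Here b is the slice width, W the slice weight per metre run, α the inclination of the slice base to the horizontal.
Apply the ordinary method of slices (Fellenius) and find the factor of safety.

FS = 2.09

Ordinary method of slices: FS = Σ[c'·Δl_i + (W_i cosα_i)·tanφ'] / Σ W_i sinα_i, with Δl_i = b_i / cosα_i.
Slice 1: Δl = 1.9/cos(-14.0°) = 1.958 m; N'_1 = 72·cos(-14.0°) = 69.9; c'Δl = 3.72; W sinα = -17.4
Slice 2: Δl = 3.1/cos(-3.6°) = 3.106 m; N'_2 = 406·cos(-3.6°) = 405.2; c'Δl = 5.90; W sinα = -25.5
Slice 3: Δl = 2.6/cos8.2° = 2.627 m; N'_3 = 404·cos8.2° = 399.9; c'Δl = 4.99; W sinα = 57.6
Slice 4: Δl = 1.8/cos17.6° = 1.888 m; N'_4 = 261·cos17.6° = 248.8; c'Δl = 3.59; W sinα = 78.9
Slice 5: Δl = 2.9/cos28.1° = 3.288 m; N'_5 = 361·cos28.1° = 318.4; c'Δl = 6.25; W sinα = 170.0
Slice 6: Δl = 2.1/cos40.7° = 2.770 m; N'_6 = 187·cos40.7° = 141.8; c'Δl = 5.26; W sinα = 121.9
Slice 7: Δl = 2.3/cos54.1° = 3.922 m; N'_7 = 90·cos54.1° = 52.8; c'Δl = 7.45; W sinα = 72.9
Σc'Δl = 37.2 kN/m; ΣN' = 1636.7 kN/m; ΣW sinα = 458.5 kN/m
Resisting = 37.2 + 1636.7·tan29.4° = 37.2 + 922.2 = 959.4 kN/m
FS = 959.4 / 458.5 = 2.092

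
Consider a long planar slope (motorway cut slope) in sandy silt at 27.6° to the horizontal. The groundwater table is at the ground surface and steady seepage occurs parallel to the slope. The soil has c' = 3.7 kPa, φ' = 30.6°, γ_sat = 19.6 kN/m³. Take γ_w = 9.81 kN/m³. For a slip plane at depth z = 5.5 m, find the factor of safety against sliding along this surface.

With seepage parallel to the slope and the water table at the surface, the effective normal stress on the slip plane uses the buoyant unit weight γ' = γ_sat − γ_w while the driving shear stress uses γ_sat:
FS = [c' + γ' z cos²β tanφ'] / [γ_sat z sinβ cosβ]
γ' = 19.6 − 9.81 = 9.79 kN/m³
Numerator = 3.7 + 9.79·5.5·cos²27.6°·tan30.6° = 3.7 + 9.79·5.5·0.7854·0.5914 = 28.709 kPa
Denominator = 19.6·5.5·sin27.6°·cos27.6° = 19.6·5.5·0.4633·0.8862 = 44.260 kPa
FS = 28.709 / 44.260 = 0.649

FS = 0.65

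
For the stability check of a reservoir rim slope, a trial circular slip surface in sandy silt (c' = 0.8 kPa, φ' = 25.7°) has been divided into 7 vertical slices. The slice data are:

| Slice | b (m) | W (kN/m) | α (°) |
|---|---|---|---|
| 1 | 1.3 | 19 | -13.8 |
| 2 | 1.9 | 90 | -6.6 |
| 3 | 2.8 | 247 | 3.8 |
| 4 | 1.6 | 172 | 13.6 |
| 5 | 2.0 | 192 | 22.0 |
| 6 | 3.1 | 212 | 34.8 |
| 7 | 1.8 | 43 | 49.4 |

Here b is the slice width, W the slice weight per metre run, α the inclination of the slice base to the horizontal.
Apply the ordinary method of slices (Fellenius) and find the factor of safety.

FS = 1.67

Ordinary method of slices: FS = Σ[c'·Δl_i + (W_i cosα_i)·tanφ'] / Σ W_i sinα_i, with Δl_i = b_i / cosα_i.
Slice 1: Δl = 1.3/cos(-13.8°) = 1.339 m; N'_1 = 19·cos(-13.8°) = 18.5; c'Δl = 1.07; W sinα = -4.5
Slice 2: Δl = 1.9/cos(-6.6°) = 1.913 m; N'_2 = 90·cos(-6.6°) = 89.4; c'Δl = 1.53; W sinα = -10.3
Slice 3: Δl = 2.8/cos3.8° = 2.806 m; N'_3 = 247·cos3.8° = 246.5; c'Δl = 2.24; W sinα = 16.4
Slice 4: Δl = 1.6/cos13.6° = 1.646 m; N'_4 = 172·cos13.6° = 167.2; c'Δl = 1.32; W sinα = 40.4
Slice 5: Δl = 2.0/cos22.0° = 2.157 m; N'_5 = 192·cos22.0° = 178.0; c'Δl = 1.73; W sinα = 71.9
Slice 6: Δl = 3.1/cos34.8° = 3.775 m; N'_6 = 212·cos34.8° = 174.1; c'Δl = 3.02; W sinα = 121.0
Slice 7: Δl = 1.8/cos49.4° = 2.766 m; N'_7 = 43·cos49.4° = 28.0; c'Δl = 2.21; W sinα = 32.6
Σc'Δl = 13.1 kN/m; ΣN' = 901.6 kN/m; ΣW sinα = 267.5 kN/m
Resisting = 13.1 + 901.6·tan25.7° = 13.1 + 433.9 = 447.0 kN/m
FS = 447.0 / 267.5 = 1.671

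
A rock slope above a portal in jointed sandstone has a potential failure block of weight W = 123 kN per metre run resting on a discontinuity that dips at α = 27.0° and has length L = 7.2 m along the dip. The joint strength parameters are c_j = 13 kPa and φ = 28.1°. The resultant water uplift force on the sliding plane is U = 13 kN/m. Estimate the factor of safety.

Resolving the block weight along and normal to the plane and applying the Mohr–Coulomb strength on the joint:
N' = W cosα − U = 123·cos27.0° − 13 = 96.6 kN/m
Driving force T = W sinα = 123·sin27.0° = 55.8 kN/m
Resisting force R = c_j·L + N'·tanφ = 13·7.2 + 96.6·tan28.1° = 93.6 + 51.6 = 145.2 kN/m
FS = R / T = 145.2 / 55.8 = 2.600

FS = 2.60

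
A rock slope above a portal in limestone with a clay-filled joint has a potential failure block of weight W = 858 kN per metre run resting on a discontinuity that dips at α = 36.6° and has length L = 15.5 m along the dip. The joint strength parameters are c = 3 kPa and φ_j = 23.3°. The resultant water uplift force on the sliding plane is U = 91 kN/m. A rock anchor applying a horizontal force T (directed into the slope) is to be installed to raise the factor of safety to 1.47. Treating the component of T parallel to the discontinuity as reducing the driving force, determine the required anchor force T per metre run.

Resolving forces along and normal to the sliding plane, with the horizontal anchor force T adding T·sinα to the effective normal force and T·cosα acting up the plane against the driving force:
FS = [cL + (W cosα − U + T sinα) tanφ_j] / [W sinα − T cosα]
Without the anchor: N' = 597.8 kN/m, driving T_d = 511.6 kN/m, resisting R = 3·15.5 + 597.8·tan23.3° = 304.0 kN/m, FS = 0.59.
Setting FS = 1.47 and solving for T:
1.47·(511.6 − T cos36.6°) = 304.0 + T sin36.6°·tan23.3°
T·(sin36.6°·tan23.3° + 1.47·cos36.6°) = 1.47·511.6 − 304.0
T·(0.5962·0.4307 + 1.47·0.8028) = 752.0 − 304.0 = 448.0
T·1.4369 = 448.0
T = 311.8 kN/m

T = 312 kN/m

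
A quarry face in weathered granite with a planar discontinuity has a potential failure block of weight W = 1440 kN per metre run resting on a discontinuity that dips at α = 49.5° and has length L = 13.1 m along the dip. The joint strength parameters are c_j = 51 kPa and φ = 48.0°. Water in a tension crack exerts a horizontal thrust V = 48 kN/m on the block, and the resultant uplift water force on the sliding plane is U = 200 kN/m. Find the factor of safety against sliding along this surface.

FS = 1.28

Resolving the block weight along and normal to the plane and applying the Mohr–Coulomb strength on the joint:
N' = W cosα − U − V sinα = 1440·cos49.5° − 200 − 48·sin49.5° = 698.7 kN/m
Driving force T = W sinα + V cosα = 1440·sin49.5° + 48·cos49.5° = 1126.2 kN/m
Resisting force R = c_j·L + N'·tanφ = 51·13.1 + 698.7·tan48.0° = 668.1 + 776.0 = 1444.1 kN/m
FS = R / T = 1444.1 / 1126.2 = 1.282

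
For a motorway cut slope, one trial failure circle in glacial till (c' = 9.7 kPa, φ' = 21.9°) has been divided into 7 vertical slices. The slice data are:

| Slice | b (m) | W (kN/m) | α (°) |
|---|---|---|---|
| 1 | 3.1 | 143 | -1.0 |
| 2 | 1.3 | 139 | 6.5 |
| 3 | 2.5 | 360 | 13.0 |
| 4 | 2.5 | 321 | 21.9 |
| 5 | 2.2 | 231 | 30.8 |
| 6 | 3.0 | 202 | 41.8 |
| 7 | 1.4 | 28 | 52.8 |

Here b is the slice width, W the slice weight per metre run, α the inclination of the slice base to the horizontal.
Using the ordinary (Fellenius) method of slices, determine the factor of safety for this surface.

FS = 1.43

Ordinary method of slices: FS = Σ[c'·Δl_i + (W_i cosα_i)·tanφ'] / Σ W_i sinα_i, with Δl_i = b_i / cosα_i.
Slice 1: Δl = 3.1/cos(-1.0°) = 3.100 m; N'_1 = 143·cos(-1.0°) = 143.0; c'Δl = 30.07; W sinα = -2.5
Slice 2: Δl = 1.3/cos6.5° = 1.308 m; N'_2 = 139·cos6.5° = 138.1; c'Δl = 12.69; W sinα = 15.7
Slice 3: Δl = 2.5/cos13.0° = 2.566 m; N'_3 = 360·cos13.0° = 350.8; c'Δl = 24.89; W sinα = 81.0
Slice 4: Δl = 2.5/cos21.9° = 2.694 m; N'_4 = 321·cos21.9° = 297.8; c'Δl = 26.14; W sinα = 119.7
Slice 5: Δl = 2.2/cos30.8° = 2.561 m; N'_5 = 231·cos30.8° = 198.4; c'Δl = 24.84; W sinα = 118.3
Slice 6: Δl = 3.0/cos41.8° = 4.024 m; N'_6 = 202·cos41.8° = 150.6; c'Δl = 39.04; W sinα = 134.6
Slice 7: Δl = 1.4/cos52.8° = 2.316 m; N'_7 = 28·cos52.8° = 16.9; c'Δl = 22.46; W sinα = 22.3
Σc'Δl = 180.1 kN/m; ΣN' = 1295.6 kN/m; ΣW sinα = 489.2 kN/m
Resisting = 180.1 + 1295.6·tan21.9° = 180.1 + 520.8 = 701.0 kN/m
FS = 701.0 / 489.2 = 1.433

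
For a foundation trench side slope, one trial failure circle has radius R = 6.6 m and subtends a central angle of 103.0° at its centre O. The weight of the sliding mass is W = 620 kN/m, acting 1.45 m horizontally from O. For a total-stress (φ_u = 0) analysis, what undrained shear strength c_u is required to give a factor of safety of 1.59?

FS = c_u·L_a·R / (W·d), so c_u = FS·W·d / (L_a·R).
Arc length L_a = R·θ = 6.6·(103.0°·π/180) = 6.6·1.7977 = 11.86 m
c_u = 1.59·620·1.45 / (11.86·6.6) = 1429.4 / 78.31 = 18.25 kPa

c_u = 18.3 kPa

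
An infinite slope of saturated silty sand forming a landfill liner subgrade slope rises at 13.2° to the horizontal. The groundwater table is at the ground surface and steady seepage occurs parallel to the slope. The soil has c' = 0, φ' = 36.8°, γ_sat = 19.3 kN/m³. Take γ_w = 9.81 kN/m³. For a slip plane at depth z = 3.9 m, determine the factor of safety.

With seepage parallel to the slope and the water table at the surface, the effective normal stress on the slip plane uses the buoyant unit weight γ' = γ_sat − γ_w while the driving shear stress uses γ_sat:
FS = [c' + γ' z cos²β tanφ'] / [γ_sat z sinβ cosβ]
(For c' = 0 this reduces to FS = (γ'/γ_sat)·tanφ'/tanβ.)
γ' = 19.3 − 9.81 = 9.49 kN/m³
Numerator = 0.0 + 9.49·3.9·cos²13.2°·tan36.8° = 0.0 + 9.49·3.9·0.9479·0.7481 = 26.244 kPa
Denominator = 19.3·3.9·sin13.2°·cos13.2° = 19.3·3.9·0.2284·0.9736 = 16.734 kPa
FS = 26.244 / 16.734 = 1.568

FS = 1.57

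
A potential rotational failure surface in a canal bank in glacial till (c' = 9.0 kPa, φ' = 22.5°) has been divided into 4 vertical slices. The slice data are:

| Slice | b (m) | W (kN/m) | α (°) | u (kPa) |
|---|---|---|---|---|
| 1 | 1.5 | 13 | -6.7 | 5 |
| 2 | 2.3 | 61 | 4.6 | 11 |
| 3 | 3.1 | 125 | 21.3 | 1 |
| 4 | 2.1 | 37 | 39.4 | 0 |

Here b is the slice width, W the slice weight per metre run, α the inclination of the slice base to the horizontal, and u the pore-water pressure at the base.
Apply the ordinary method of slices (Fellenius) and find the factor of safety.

Ordinary method of slices: FS = Σ[c'·Δl_i + (W_i cosα_i − u_i·Δl_i)·tanφ'] / Σ W_i sinα_i, with Δl_i = b_i / cosα_i.
Slice 1: Δl = 1.5/cos(-6.7°) = 1.510 m; N'_1 = 13·cos(-6.7°) − 5·1.510 = 5.4; c'Δl = 13.59; W sinα = -1.5
Slice 2: Δl = 2.3/cos4.6° = 2.307 m; N'_2 = 61·cos4.6° − 11·2.307 = 35.4; c'Δl = 20.77; W sinα = 4.9
Slice 3: Δl = 3.1/cos21.3° = 3.327 m; N'_3 = 125·cos21.3° − 1·3.327 = 113.1; c'Δl = 29.95; W sinα = 45.4
Slice 4: Δl = 2.1/cos39.4° = 2.718 m; N'_4 = 37·cos39.4° − 0·2.718 = 28.6; c'Δl = 24.46; W sinα = 23.5
Σc'Δl = 88.8 kN/m; ΣN' = 182.5 kN/m; ΣW sinα = 72.3 kN/m
Resisting = 88.8 + 182.5·tan22.5° = 88.8 + 75.6 = 164.4 kN/m
FS = 164.4 / 72.3 = 2.274

FS = 2.27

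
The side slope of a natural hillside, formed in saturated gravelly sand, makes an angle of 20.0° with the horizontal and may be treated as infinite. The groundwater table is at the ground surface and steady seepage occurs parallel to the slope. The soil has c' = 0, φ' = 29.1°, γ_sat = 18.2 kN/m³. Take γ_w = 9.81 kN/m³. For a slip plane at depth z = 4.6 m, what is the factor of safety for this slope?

FS = 0.70

With seepage parallel to the slope and the water table at the surface, the effective normal stress on the slip plane uses the buoyant unit weight γ' = γ_sat − γ_w while the driving shear stress uses γ_sat:
FS = [c' + γ' z cos²β tanφ'] / [γ_sat z sinβ cosβ]
(For c' = 0 this reduces to FS = (γ'/γ_sat)·tanφ'/tanβ.)
γ' = 18.2 − 9.81 = 8.39 kN/m³
Numerator = 0.0 + 8.39·4.6·cos²20.0°·tan29.1° = 0.0 + 8.39·4.6·0.8830·0.5566 = 18.968 kPa
Denominator = 18.2·4.6·sin20.0°·cos20.0° = 18.2·4.6·0.3420·0.9397 = 26.907 kPa
FS = 18.968 / 26.907 = 0.705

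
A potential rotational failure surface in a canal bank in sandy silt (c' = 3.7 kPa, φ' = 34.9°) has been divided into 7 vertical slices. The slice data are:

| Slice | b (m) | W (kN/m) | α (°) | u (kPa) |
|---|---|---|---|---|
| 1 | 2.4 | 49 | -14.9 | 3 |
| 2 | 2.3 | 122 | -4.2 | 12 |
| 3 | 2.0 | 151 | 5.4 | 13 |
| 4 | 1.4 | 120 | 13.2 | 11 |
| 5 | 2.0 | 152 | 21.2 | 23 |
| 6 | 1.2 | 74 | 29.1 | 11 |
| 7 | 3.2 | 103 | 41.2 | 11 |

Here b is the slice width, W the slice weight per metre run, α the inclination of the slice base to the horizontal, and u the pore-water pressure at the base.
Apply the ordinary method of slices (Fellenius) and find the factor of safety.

FS = 2.40

Ordinary method of slices: FS = Σ[c'·Δl_i + (W_i cosα_i − u_i·Δl_i)·tanφ'] / Σ W_i sinα_i, with Δl_i = b_i / cosα_i.
Slice 1: Δl = 2.4/cos(-14.9°) = 2.484 m; N'_1 = 49·cos(-14.9°) − 3·2.484 = 39.9; c'Δl = 9.19; W sinα = -12.6
Slice 2: Δl = 2.3/cos(-4.2°) = 2.306 m; N'_2 = 122·cos(-4.2°) − 12·2.306 = 94.0; c'Δl = 8.53; W sinα = -8.9
Slice 3: Δl = 2.0/cos5.4° = 2.009 m; N'_3 = 151·cos5.4° − 13·2.009 = 124.2; c'Δl = 7.43; W sinα = 14.2
Slice 4: Δl = 1.4/cos13.2° = 1.438 m; N'_4 = 120·cos13.2° − 11·1.438 = 101.0; c'Δl = 5.32; W sinα = 27.4
Slice 5: Δl = 2.0/cos21.2° = 2.145 m; N'_5 = 152·cos21.2° − 23·2.145 = 92.4; c'Δl = 7.94; W sinα = 55.0
Slice 6: Δl = 1.2/cos29.1° = 1.373 m; N'_6 = 74·cos29.1° − 11·1.373 = 49.6; c'Δl = 5.08; W sinα = 36.0
Slice 7: Δl = 3.2/cos41.2° = 4.253 m; N'_7 = 103·cos41.2° − 11·4.253 = 30.7; c'Δl = 15.74; W sinα = 67.8
Σc'Δl = 59.2 kN/m; ΣN' = 531.8 kN/m; ΣW sinα = 178.9 kN/m
Resisting = 59.2 + 531.8·tan34.9° = 59.2 + 371.0 = 430.2 kN/m
FS = 430.2 / 178.9 = 2.405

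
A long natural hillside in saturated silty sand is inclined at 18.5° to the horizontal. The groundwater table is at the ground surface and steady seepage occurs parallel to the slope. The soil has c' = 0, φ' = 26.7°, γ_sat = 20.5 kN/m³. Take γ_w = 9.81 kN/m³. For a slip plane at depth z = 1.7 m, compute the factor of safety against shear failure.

FS = 0.78

With seepage parallel to the slope and the water table at the surface, the effective normal stress on the slip plane uses the buoyant unit weight γ' = γ_sat − γ_w while the driving shear stress uses γ_sat:
FS = [c' + γ' z cos²β tanφ'] / [γ_sat z sinβ cosβ]
(For c' = 0 this reduces to FS = (γ'/γ_sat)·tanφ'/tanβ.)
γ' = 20.5 − 9.81 = 10.69 kN/m³
Numerator = 0.0 + 10.69·1.7·cos²18.5°·tan26.7° = 0.0 + 10.69·1.7·0.8993·0.5029 = 8.220 kPa
Denominator = 20.5·1.7·sin18.5°·cos18.5° = 20.5·1.7·0.3173·0.9483 = 10.487 kPa
FS = 8.220 / 10.487 = 0.784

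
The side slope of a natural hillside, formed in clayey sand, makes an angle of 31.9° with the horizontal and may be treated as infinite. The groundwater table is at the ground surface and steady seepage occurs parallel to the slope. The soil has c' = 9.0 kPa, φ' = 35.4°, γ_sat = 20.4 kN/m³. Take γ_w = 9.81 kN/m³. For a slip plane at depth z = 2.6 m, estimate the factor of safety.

FS = 0.97

With seepage parallel to the slope and the water table at the surface, the effective normal stress on the slip plane uses the buoyant unit weight γ' = γ_sat − γ_w while the driving shear stress uses γ_sat:
FS = [c' + γ' z cos²β tanφ'] / [γ_sat z sinβ cosβ]
γ' = 20.4 − 9.81 = 10.59 kN/m³
Numerator = 9.0 + 10.59·2.6·cos²31.9°·tan35.4° = 9.0 + 10.59·2.6·0.7208·0.7107 = 23.103 kPa
Denominator = 20.4·2.6·sin31.9°·cos31.9° = 20.4·2.6·0.5284·0.8490 = 23.795 kPa
FS = 23.103 / 23.795 = 0.971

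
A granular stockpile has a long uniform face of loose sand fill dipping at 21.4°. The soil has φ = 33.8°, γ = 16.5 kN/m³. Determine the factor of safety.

FS = 1.71

For a dry cohesionless infinite slope the factor of safety is FS = tanφ / tanβ.
FS = tan33.8° / tan21.4° = 0.6694 / 0.3919 = 1.708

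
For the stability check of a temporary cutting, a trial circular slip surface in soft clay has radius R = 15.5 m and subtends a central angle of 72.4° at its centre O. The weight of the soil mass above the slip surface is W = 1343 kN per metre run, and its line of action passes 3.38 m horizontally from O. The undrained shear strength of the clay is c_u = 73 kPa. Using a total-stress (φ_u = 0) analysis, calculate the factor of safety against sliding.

Taking moments about the centre O, the resisting moment is provided by the undrained shear strength acting along the arc:
Arc length L_a = R·θ = 15.5·(72.4°·π/180) = 15.5·1.2636 = 19.59 m
M_R = c_u·L_a·R = 73·19.59·15.5 = 22161.7 kN·m/m
M_D = W·d = 1343·3.38 = 4539.3 kN·m/m
FS = M_R / M_D = 22161.7 / 4539.3 = 4.882

FS = 4.88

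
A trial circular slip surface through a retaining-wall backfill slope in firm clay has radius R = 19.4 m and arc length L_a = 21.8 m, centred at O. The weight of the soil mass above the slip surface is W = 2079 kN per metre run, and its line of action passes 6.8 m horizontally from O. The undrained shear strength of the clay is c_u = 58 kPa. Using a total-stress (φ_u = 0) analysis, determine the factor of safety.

Taking moments about the centre O, the resisting moment is provided by the undrained shear strength acting along the arc:
M_R = c_u·L_a·R = 58·21.80·19.4 = 24529.4 kN·m/m
M_D = W·d = 2079·6.8 = 14137.2 kN·m/m
FS = M_R / M_D = 24529.4 / 14137.2 = 1.735

FS = 1.74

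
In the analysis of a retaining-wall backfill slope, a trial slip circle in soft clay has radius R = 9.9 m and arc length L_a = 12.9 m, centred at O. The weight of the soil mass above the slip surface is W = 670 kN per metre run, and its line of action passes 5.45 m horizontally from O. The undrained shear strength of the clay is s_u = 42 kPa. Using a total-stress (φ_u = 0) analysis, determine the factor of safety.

Taking moments about the centre O, the resisting moment is provided by the undrained shear strength acting along the arc:
M_R = s_u·L_a·R = 42·12.90·9.9 = 5363.8 kN·m/m
M_D = W·d = 670·5.45 = 3651.5 kN·m/m
FS = M_R / M_D = 5363.8 / 3651.5 = 1.469

FS = 1.47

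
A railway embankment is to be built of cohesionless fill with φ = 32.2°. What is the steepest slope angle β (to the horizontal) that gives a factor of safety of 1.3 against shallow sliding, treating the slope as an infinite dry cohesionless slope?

β = 25.8°

For an infinite dry cohesionless slope FS = tanφ/tanβ, so tanβ = tanφ / FS.
tanβ = tan32.2° / 1.3 = 0.6297 / 1.3 = 0.4844
β = arctan(0.4844) = 25.85°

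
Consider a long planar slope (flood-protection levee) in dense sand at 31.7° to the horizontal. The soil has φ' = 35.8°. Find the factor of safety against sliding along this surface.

FS = 1.17

For a dry cohesionless infinite slope the factor of safety is FS = tanφ' / tanβ.
FS = tan35.8° / tan31.7° = 0.7212 / 0.6176 = 1.168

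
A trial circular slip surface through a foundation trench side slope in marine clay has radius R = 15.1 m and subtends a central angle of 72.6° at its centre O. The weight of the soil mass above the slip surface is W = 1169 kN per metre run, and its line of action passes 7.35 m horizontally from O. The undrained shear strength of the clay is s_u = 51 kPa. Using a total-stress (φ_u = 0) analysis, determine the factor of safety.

FS = 1.71

Taking moments about the centre O, the resisting moment is provided by the undrained shear strength acting along the arc:
Arc length L_a = R·θ = 15.1·(72.6°·π/180) = 15.1·1.2671 = 19.13 m
M_R = s_u·L_a·R = 51·19.13·15.1 = 14734.6 kN·m/m
M_D = W·d = 1169·7.35 = 8592.1 kN·m/m
FS = M_R / M_D = 14734.6 / 8592.1 = 1.715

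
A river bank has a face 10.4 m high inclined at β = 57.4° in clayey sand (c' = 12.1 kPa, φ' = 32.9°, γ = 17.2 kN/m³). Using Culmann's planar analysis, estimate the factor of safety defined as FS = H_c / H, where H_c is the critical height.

FS = 2.13

H_c = (4c'/γ) · sinβ cosφ' / [1 − cos(β − φ')]
    = (4·12.1/17.2) · sin57.4°·cos32.9° / [1 − cos24.5°]
    = 2.814 · 0.7073 / 0.0900 = 22.11 m
FS = H_c / H = 22.11 / 10.4 = 2.126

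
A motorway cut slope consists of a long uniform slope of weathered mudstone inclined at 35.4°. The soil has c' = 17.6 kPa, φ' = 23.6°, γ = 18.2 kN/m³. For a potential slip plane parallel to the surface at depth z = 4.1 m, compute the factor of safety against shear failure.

FS = 1.11

For an infinite slope with a slip plane parallel to the surface (no pore pressure): FS = [c' + γz cos²β tanφ'] / [γz sinβ cosβ].
γz = 18.2·4.1 = 74.62 kN/m²
Numerator = 17.6 + 74.62·cos²35.4°·tan23.6° = 17.6 + 74.62·0.6644·0.4369 = 39.261 kPa
Denominator = 74.62·sin35.4°·cos35.4° = 74.62·0.5793·0.8151 = 35.235 kPa
FS = 39.261 / 35.235 = 1.114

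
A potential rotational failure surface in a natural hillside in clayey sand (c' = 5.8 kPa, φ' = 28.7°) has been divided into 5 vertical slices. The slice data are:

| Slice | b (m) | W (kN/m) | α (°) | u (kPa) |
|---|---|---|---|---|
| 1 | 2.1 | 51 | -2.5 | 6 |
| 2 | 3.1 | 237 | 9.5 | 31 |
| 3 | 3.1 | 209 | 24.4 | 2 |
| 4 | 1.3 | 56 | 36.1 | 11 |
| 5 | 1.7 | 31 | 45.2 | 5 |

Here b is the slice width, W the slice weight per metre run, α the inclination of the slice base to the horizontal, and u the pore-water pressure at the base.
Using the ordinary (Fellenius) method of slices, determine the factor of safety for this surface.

FS = 1.63

Ordinary method of slices: FS = Σ[c'·Δl_i + (W_i cosα_i − u_i·Δl_i)·tanφ'] / Σ W_i sinα_i, with Δl_i = b_i / cosα_i.
Slice 1: Δl = 2.1/cos(-2.5°) = 2.102 m; N'_1 = 51·cos(-2.5°) − 6·2.102 = 38.3; c'Δl = 12.19; W sinα = -2.2
Slice 2: Δl = 3.1/cos9.5° = 3.143 m; N'_2 = 237·cos9.5° − 31·3.143 = 136.3; c'Δl = 18.23; W sinα = 39.1
Slice 3: Δl = 3.1/cos24.4° = 3.404 m; N'_3 = 209·cos24.4° − 2·3.404 = 183.5; c'Δl = 19.74; W sinα = 86.3
Slice 4: Δl = 1.3/cos36.1° = 1.609 m; N'_4 = 56·cos36.1° − 11·1.609 = 27.5; c'Δl = 9.33; W sinα = 33.0
Slice 5: Δl = 1.7/cos45.2° = 2.413 m; N'_5 = 31·cos45.2° − 5·2.413 = 9.8; c'Δl = 13.99; W sinα = 22.0
Σc'Δl = 73.5 kN/m; ΣN' = 395.5 kN/m; ΣW sinα = 178.2 kN/m
Resisting = 73.5 + 395.5·tan28.7° = 73.5 + 216.5 = 290.0 kN/m
FS = 290.0 / 178.2 = 1.627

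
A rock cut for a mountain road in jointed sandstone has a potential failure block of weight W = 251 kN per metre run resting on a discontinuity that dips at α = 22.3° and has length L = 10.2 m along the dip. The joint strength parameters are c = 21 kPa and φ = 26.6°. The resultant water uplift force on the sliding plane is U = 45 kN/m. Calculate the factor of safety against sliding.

Resolving the block weight along and normal to the plane and applying the Mohr–Coulomb strength on the joint:
N' = W cosα − U = 251·cos22.3° − 45 = 187.2 kN/m
Driving force T = W sinα = 251·sin22.3° = 95.2 kN/m
Resisting force R = c·L + N'·tanφ = 21·10.2 + 187.2·tan26.6° = 214.2 + 93.8 = 308.0 kN/m
FS = R / T = 308.0 / 95.2 = 3.233

FS = 3.23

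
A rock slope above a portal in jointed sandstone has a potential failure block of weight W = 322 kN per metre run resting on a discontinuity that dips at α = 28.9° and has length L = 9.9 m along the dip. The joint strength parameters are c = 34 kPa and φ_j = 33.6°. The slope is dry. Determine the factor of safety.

Resolving the block weight along and normal to the plane and applying the Mohr–Coulomb strength on the joint:
N' = W cosα = 322·cos28.9° = 281.9 kN/m
Driving force T = W sinα = 322·sin28.9° = 155.6 kN/m
Resisting force R = c·L + N'·tanφ_j = 34·9.9 + 281.9·tan33.6° = 336.6 + 187.3 = 523.9 kN/m
FS = R / T = 523.9 / 155.6 = 3.367

FS = 3.37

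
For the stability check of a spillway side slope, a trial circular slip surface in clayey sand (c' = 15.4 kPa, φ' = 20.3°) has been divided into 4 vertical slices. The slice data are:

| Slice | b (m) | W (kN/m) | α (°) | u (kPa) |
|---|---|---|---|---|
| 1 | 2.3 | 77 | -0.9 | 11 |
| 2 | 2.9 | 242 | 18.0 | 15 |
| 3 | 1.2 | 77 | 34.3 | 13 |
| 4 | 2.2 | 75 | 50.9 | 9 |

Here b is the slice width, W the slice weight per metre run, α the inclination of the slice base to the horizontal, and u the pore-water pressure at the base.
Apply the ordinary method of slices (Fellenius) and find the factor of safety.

Ordinary method of slices: FS = Σ[c'·Δl_i + (W_i cosα_i − u_i·Δl_i)·tanφ'] / Σ W_i sinα_i, with Δl_i = b_i / cosα_i.
Slice 1: Δl = 2.3/cos(-0.9°) = 2.300 m; N'_1 = 77·cos(-0.9°) − 11·2.300 = 51.7; c'Δl = 35.42; W sinα = -1.2
Slice 2: Δl = 2.9/cos18.0° = 3.049 m; N'_2 = 242·cos18.0° − 15·3.049 = 184.4; c'Δl = 46.96; W sinα = 74.8
Slice 3: Δl = 1.2/cos34.3° = 1.453 m; N'_3 = 77·cos34.3° − 13·1.453 = 44.7; c'Δl = 22.37; W sinα = 43.4
Slice 4: Δl = 2.2/cos50.9° = 3.488 m; N'_4 = 75·cos50.9° − 9·3.488 = 15.9; c'Δl = 53.72; W sinα = 58.2
Σc'Δl = 158.5 kN/m; ΣN' = 296.7 kN/m; ΣW sinα = 175.2 kN/m
Resisting = 158.5 + 296.7·tan20.3° = 158.5 + 109.8 = 268.2 kN/m
FS = 268.2 / 175.2 = 1.531

FS = 1.53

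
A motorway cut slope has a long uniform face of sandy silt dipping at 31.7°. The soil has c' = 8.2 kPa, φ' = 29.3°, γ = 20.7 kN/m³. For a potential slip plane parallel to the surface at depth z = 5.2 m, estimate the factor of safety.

FS = 1.08

For an infinite slope with a slip plane parallel to the surface (no pore pressure): FS = [c' + γz cos²β tanφ'] / [γz sinβ cosβ].
γz = 20.7·5.2 = 107.64 kN/m²
Numerator = 8.2 + 107.64·cos²31.7°·tan29.3° = 8.2 + 107.64·0.7239·0.5612 = 51.926 kPa
Denominator = 107.64·sin31.7°·cos31.7° = 107.64·0.5255·0.8508 = 48.123 kPa
FS = 51.926 / 48.123 = 1.079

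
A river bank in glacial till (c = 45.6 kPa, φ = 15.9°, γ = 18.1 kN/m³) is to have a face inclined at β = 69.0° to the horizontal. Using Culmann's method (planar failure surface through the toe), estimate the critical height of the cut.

Culmann's analysis gives the critical failure plane at α_cr = (β + φ)/2 = (69.0 + 15.9)/2 = 42.5°, and the critical height
H_c = (4c/γ) · sinβ cosφ / [1 − cos(β − φ)]
    = (4·45.6/18.1) · sin69.0°·cos15.9° / [1 − cos(53.1°)]
    = 10.077 · 0.9336·0.9617 / [1 − 0.6004]
    = 10.077 · 0.8979 / 0.3996
    = 22.64 m

H_c = 22.64 m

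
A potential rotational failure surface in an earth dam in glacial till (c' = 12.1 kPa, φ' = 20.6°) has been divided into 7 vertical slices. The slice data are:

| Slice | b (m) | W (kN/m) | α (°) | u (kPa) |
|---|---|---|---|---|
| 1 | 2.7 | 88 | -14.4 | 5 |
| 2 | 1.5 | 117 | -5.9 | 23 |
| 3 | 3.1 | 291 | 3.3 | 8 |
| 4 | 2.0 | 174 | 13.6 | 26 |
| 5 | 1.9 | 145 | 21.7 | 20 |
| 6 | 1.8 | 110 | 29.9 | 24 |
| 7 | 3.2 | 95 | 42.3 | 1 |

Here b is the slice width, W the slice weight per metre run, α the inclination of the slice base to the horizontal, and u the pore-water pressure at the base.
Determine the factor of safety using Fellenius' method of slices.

Ordinary method of slices: FS = Σ[c'·Δl_i + (W_i cosα_i − u_i·Δl_i)·tanφ'] / Σ W_i sinα_i, with Δl_i = b_i / cosα_i.
Slice 1: Δl = 2.7/cos(-14.4°) = 2.788 m; N'_1 = 88·cos(-14.4°) − 5·2.788 = 71.3; c'Δl = 33.73; W sinα = -21.9
Slice 2: Δl = 1.5/cos(-5.9°) = 1.508 m; N'_2 = 117·cos(-5.9°) − 23·1.508 = 81.7; c'Δl = 18.25; W sinα = -12.0
Slice 3: Δl = 3.1/cos3.3° = 3.105 m; N'_3 = 291·cos3.3° − 8·3.105 = 265.7; c'Δl = 37.57; W sinα = 16.8
Slice 4: Δl = 2.0/cos13.6° = 2.058 m; N'_4 = 174·cos13.6° − 26·2.058 = 115.6; c'Δl = 24.90; W sinα = 40.9
Slice 5: Δl = 1.9/cos21.7° = 2.045 m; N'_5 = 145·cos21.7° − 20·2.045 = 93.8; c'Δl = 24.74; W sinα = 53.6
Slice 6: Δl = 1.8/cos29.9° = 2.076 m; N'_6 = 110·cos29.9° − 24·2.076 = 45.5; c'Δl = 25.12; W sinα = 54.8
Slice 7: Δl = 3.2/cos42.3° = 4.326 m; N'_7 = 95·cos42.3° − 1·4.326 = 65.9; c'Δl = 52.35; W sinα = 63.9
Σc'Δl = 216.7 kN/m; ΣN' = 739.6 kN/m; ΣW sinα = 196.1 kN/m
Resisting = 216.7 + 739.6·tan20.6° = 216.7 + 278.0 = 494.7 kN/m
FS = 494.7 / 196.1 = 2.522

FS = 2.52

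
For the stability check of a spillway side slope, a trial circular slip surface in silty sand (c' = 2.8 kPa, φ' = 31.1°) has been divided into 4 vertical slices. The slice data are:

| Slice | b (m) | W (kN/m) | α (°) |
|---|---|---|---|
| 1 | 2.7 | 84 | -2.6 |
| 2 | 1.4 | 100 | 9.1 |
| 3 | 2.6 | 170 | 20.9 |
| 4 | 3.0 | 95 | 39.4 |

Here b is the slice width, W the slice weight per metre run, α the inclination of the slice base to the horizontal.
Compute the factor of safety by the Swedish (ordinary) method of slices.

FS = 2.11

Ordinary method of slices: FS = Σ[c'·Δl_i + (W_i cosα_i)·tanφ'] / Σ W_i sinα_i, with Δl_i = b_i / cosα_i.
Slice 1: Δl = 2.7/cos(-2.6°) = 2.703 m; N'_1 = 84·cos(-2.6°) = 83.9; c'Δl = 7.57; W sinα = -3.8
Slice 2: Δl = 1.4/cos9.1° = 1.418 m; N'_2 = 100·cos9.1° = 98.7; c'Δl = 3.97; W sinα = 15.8
Slice 3: Δl = 2.6/cos20.9° = 2.783 m; N'_3 = 170·cos20.9° = 158.8; c'Δl = 7.79; W sinα = 60.6
Slice 4: Δl = 3.0/cos39.4° = 3.882 m; N'_4 = 95·cos39.4° = 73.4; c'Δl = 10.87; W sinα = 60.3
Σc'Δl = 30.2 kN/m; ΣN' = 414.9 kN/m; ΣW sinα = 133.0 kN/m
Resisting = 30.2 + 414.9·tan31.1° = 30.2 + 250.3 = 280.5 kN/m
FS = 280.5 / 133.0 = 2.110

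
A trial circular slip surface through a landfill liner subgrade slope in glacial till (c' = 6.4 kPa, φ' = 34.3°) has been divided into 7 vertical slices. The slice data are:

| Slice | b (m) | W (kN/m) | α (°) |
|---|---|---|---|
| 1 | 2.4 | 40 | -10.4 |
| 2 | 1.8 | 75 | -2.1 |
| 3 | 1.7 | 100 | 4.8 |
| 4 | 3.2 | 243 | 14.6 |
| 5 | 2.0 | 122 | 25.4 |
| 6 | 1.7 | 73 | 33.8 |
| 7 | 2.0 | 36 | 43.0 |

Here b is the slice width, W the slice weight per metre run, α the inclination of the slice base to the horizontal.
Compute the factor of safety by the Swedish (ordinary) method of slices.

Ordinary method of slices: FS = Σ[c'·Δl_i + (W_i cosα_i)·tanφ'] / Σ W_i sinα_i, with Δl_i = b_i / cosα_i.
Slice 1: Δl = 2.4/cos(-10.4°) = 2.440 m; N'_1 = 40·cos(-10.4°) = 39.3; c'Δl = 15.62; W sinα = -7.2
Slice 2: Δl = 1.8/cos(-2.1°) = 1.801 m; N'_2 = 75·cos(-2.1°) = 74.9; c'Δl = 11.53; W sinα = -2.7
Slice 3: Δl = 1.7/cos4.8° = 1.706 m; N'_3 = 100·cos4.8° = 99.6; c'Δl = 10.92; W sinα = 8.4
Slice 4: Δl = 3.2/cos14.6° = 3.307 m; N'_4 = 243·cos14.6° = 235.2; c'Δl = 21.16; W sinα = 61.3
Slice 5: Δl = 2.0/cos25.4° = 2.214 m; N'_5 = 122·cos25.4° = 110.2; c'Δl = 14.17; W sinα = 52.3
Slice 6: Δl = 1.7/cos33.8° = 2.046 m; N'_6 = 73·cos33.8° = 60.7; c'Δl = 13.09; W sinα = 40.6
Slice 7: Δl = 2.0/cos43.0° = 2.735 m; N'_7 = 36·cos43.0° = 26.3; c'Δl = 17.50; W sinα = 24.6
Σc'Δl = 104.0 kN/m; ΣN' = 646.3 kN/m; ΣW sinα = 177.1 kN/m
Resisting = 104.0 + 646.3·tan34.3° = 104.0 + 440.9 = 544.9 kN/m
FS = 544.9 / 177.1 = 3.076

FS = 3.08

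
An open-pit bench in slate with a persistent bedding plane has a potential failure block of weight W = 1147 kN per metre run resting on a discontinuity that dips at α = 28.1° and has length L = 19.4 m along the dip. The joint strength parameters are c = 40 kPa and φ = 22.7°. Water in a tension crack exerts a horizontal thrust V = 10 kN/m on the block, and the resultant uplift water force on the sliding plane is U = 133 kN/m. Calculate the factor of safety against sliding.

Resolving the block weight along and normal to the plane and applying the Mohr–Coulomb strength on the joint:
N' = W cosα − U − V sinα = 1147·cos28.1° − 133 − 10·sin28.1° = 874.1 kN/m
Driving force T = W sinα + V cosα = 1147·sin28.1° + 10·cos28.1° = 549.1 kN/m
Resisting force R = c·L + N'·tanφ = 40·19.4 + 874.1·tan22.7° = 776.0 + 365.6 = 1141.6 kN/m
FS = R / T = 1141.6 / 549.1 = 2.079

FS = 2.08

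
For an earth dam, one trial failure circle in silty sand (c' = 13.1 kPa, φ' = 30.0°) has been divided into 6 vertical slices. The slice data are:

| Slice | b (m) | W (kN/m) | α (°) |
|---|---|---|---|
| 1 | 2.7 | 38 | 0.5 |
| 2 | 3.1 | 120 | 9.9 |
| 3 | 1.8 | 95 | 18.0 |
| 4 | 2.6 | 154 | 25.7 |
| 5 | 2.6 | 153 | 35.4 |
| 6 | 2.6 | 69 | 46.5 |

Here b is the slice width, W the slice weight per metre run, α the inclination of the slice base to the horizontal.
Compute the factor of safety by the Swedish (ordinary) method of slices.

FS = 2.16

Ordinary method of slices: FS = Σ[c'·Δl_i + (W_i cosα_i)·tanφ'] / Σ W_i sinα_i, with Δl_i = b_i / cosα_i.
Slice 1: Δl = 2.7/cos0.5° = 2.700 m; N'_1 = 38·cos0.5° = 38.0; c'Δl = 35.37; W sinα = 0.3
Slice 2: Δl = 3.1/cos9.9° = 3.147 m; N'_2 = 120·cos9.9° = 118.2; c'Δl = 41.22; W sinα = 20.6
Slice 3: Δl = 1.8/cos18.0° = 1.893 m; N'_3 = 95·cos18.0° = 90.4; c'Δl = 24.79; W sinα = 29.4
Slice 4: Δl = 2.6/cos25.7° = 2.885 m; N'_4 = 154·cos25.7° = 138.8; c'Δl = 37.80; W sinα = 66.8
Slice 5: Δl = 2.6/cos35.4° = 3.190 m; N'_5 = 153·cos35.4° = 124.7; c'Δl = 41.78; W sinα = 88.6
Slice 6: Δl = 2.6/cos46.5° = 3.777 m; N'_6 = 69·cos46.5° = 47.5; c'Δl = 49.48; W sinα = 50.1
Σc'Δl = 230.5 kN/m; ΣN' = 557.5 kN/m; ΣW sinα = 255.8 kN/m
Resisting = 230.5 + 557.5·tan30.0° = 230.5 + 321.9 = 552.3 kN/m
FS = 552.3 / 255.8 = 2.159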